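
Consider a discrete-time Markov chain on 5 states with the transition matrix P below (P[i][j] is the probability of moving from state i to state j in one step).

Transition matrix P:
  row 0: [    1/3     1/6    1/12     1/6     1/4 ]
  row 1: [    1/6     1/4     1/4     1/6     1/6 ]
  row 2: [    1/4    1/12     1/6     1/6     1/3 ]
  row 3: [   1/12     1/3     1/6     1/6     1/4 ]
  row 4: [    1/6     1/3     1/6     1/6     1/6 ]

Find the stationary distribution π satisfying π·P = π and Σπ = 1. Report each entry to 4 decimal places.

π = [0.2003, 0.2377, 0.1698, 0.1667, 0.2255]

Balance equations π_j = Σ_i π_i·P[i][j]:
  π_0 = 1/3·π_0 + 1/6·π_1 + 1/4·π_2 + 1/12·π_3 + 1/6·π_4
  π_1 = 1/6·π_0 + 1/4·π_1 + 1/12·π_2 + 1/3·π_3 + 1/3·π_4
  π_2 = 1/12·π_0 + 1/4·π_1 + 1/6·π_2 + 1/6·π_3 + 1/6·π_4
  π_3 = 1/6·π_0 + 1/6·π_1 + 1/6·π_2 + 1/6·π_3 + 1/6·π_4
  normalize: π_0 + π_1 + π_2 + π_3 + π_4 = 1
Solving the linear system gives exactly π = [643/3210, 763/3210, 109/642, 1/6, 362/1605].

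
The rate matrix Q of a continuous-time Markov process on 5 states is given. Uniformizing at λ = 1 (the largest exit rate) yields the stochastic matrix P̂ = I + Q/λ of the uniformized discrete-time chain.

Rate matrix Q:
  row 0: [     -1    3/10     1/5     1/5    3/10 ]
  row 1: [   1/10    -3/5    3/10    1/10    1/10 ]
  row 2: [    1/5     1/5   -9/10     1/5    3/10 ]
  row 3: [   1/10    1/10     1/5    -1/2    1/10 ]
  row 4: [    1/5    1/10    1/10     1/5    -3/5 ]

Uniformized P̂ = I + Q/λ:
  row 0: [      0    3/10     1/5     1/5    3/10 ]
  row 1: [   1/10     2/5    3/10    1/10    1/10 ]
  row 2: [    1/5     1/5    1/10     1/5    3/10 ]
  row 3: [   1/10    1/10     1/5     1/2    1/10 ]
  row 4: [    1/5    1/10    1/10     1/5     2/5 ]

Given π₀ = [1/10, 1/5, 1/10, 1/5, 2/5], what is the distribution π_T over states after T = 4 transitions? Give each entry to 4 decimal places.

π = [0.1283, 0.2048, 0.1792, 0.2563, 0.2314]

t=0: π = [0.1000, 0.2000, 0.1000, 0.2000, 0.4000]
t=1: π = [0.1400, 0.1900, 0.1700, 0.2400, 0.2600]
t=2: π = [0.1290, 0.2020, 0.1760, 0.2530, 0.2400]
t=3: π = [0.1287, 0.2040, 0.1786, 0.2557, 0.2330]
t=4: π = [0.1283, 0.2048, 0.1792, 0.2563, 0.2314]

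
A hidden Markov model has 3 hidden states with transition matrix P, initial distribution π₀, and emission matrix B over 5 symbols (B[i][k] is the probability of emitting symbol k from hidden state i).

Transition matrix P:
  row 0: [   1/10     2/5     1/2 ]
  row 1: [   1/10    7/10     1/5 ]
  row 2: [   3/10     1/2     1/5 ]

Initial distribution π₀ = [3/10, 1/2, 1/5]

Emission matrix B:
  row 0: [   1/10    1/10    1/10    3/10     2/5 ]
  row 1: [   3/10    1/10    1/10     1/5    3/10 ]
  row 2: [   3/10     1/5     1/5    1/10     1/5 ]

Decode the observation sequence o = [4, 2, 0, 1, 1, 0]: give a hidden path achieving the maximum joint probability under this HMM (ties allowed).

t=0: δ = [1.200e-01, 1.500e-01, 4.000e-02]  (obs o_0=4)
t=1: δ = [1.500e-03, 1.050e-02, 1.200e-02]  ψ = [1, 1, 0]  (obs o_1=2)
t=2: δ = [3.600e-04, 2.205e-03, 7.200e-04]  ψ = [2, 1, 2]  (obs o_2=0)
t=3: δ = [2.205e-05, 1.544e-04, 8.820e-05]  ψ = [1, 1, 1]  (obs o_3=1)
t=4: δ = [2.646e-06, 1.080e-05, 6.174e-06]  ψ = [2, 1, 1]  (obs o_4=1)
t=5: δ = [1.852e-07, 2.269e-06, 6.483e-07]  ψ = [2, 1, 1]  (obs o_5=0)
backtrack: best end state = 1; path = [1, 1, 1, 1, 1, 1]

path = [1, 1, 1, 1, 1, 1]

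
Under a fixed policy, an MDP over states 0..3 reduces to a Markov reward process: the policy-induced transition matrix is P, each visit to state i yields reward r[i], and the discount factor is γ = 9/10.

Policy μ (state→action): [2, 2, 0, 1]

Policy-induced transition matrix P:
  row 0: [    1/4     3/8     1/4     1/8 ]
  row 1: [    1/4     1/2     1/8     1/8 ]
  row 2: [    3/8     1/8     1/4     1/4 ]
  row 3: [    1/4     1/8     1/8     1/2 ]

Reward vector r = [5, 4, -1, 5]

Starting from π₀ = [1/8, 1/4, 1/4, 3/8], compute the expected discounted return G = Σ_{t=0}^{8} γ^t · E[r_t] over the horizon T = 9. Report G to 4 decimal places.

G = 21.8363

t=0: π = [0.1250, 0.2500, 0.2500, 0.3750], E[r] = 3.2500, γ^t·E[r] = 3.250000, running G = 3.250000
t=1: π = [0.2813, 0.2500, 0.1719, 0.2969], E[r] = 3.7188, γ^t·E[r] = 3.346875, running G = 6.596875
t=2: π = [0.2715, 0.2891, 0.1816, 0.2578], E[r] = 3.6211, γ^t·E[r] = 2.933086, running G = 9.529961
t=3: π = [0.2727, 0.3013, 0.1816, 0.2444], E[r] = 3.6089, γ^t·E[r] = 2.630878, running G = 12.160839
t=4: π = [0.2727, 0.3062, 0.1818, 0.2393], E[r] = 3.6031, γ^t·E[r] = 2.363986, running G = 14.524826
t=5: π = [0.2727, 0.3080, 0.1818, 0.2375], E[r] = 3.6011, γ^t·E[r] = 2.126439, running G = 16.651265
t=6: π = [0.2727, 0.3087, 0.1818, 0.2368], E[r] = 3.6004, γ^t·E[r] = 1.913412, running G = 18.564677
t=7: π = [0.2727, 0.3089, 0.1818, 0.2365], E[r] = 3.6002, γ^t·E[r] = 1.721944, running G = 20.286621
t=8: π = [0.2727, 0.3090, 0.1818, 0.2364], E[r] = 3.6001, γ^t·E[r] = 1.549707, running G = 21.836328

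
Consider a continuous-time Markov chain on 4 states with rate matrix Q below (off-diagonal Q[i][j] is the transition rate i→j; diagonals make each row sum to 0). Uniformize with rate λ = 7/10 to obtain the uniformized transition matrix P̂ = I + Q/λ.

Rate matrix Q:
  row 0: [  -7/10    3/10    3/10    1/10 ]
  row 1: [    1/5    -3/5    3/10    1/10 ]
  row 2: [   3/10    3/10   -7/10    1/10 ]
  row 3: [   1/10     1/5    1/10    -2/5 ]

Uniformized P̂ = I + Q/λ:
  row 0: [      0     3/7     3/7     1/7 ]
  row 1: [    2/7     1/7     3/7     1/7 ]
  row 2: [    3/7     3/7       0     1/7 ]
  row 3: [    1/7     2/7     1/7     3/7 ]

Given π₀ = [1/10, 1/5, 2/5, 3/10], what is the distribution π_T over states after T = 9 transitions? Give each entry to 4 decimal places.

t=0: π = [0.1000, 0.2000, 0.4000, 0.3000]
t=1: π = [0.2714, 0.3286, 0.1714, 0.2286]
t=2: π = [0.2000, 0.3020, 0.2898, 0.2082]
t=3: π = [0.2402, 0.3125, 0.2449, 0.2023]
t=4: π = [0.2232, 0.3104, 0.2658, 0.2007]
t=5: π = [0.2313, 0.3112, 0.2573, 0.2002]
t=6: π = [0.2278, 0.3111, 0.2611, 0.2001]
t=7: π = [0.2293, 0.3111, 0.2595, 0.2000]
t=8: π = [0.2287, 0.3111, 0.2602, 0.2000]
t=9: π = [0.2290, 0.3111, 0.2599, 0.2000]

π = [0.2290, 0.3111, 0.2599, 0.2000]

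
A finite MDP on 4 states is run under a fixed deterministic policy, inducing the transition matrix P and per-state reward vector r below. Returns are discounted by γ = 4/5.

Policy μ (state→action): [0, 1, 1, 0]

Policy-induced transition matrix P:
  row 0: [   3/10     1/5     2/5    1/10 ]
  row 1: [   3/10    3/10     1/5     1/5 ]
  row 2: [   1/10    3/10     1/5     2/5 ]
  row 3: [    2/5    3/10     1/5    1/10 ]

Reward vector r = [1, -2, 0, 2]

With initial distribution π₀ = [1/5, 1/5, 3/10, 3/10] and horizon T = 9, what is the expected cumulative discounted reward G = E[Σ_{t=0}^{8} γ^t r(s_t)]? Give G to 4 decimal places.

t=0: π = [0.2000, 0.2000, 0.3000, 0.3000], E[r] = 0.4000, γ^t·E[r] = 0.400000, running G = 0.400000
t=1: π = [0.2700, 0.2800, 0.2400, 0.2100], E[r] = 0.1300, γ^t·E[r] = 0.104000, running G = 0.504000
t=2: π = [0.2730, 0.2730, 0.2540, 0.2000], E[r] = 0.1270, γ^t·E[r] = 0.081280, running G = 0.585280
t=3: π = [0.2692, 0.2727, 0.2546, 0.2035], E[r] = 0.1308, γ^t·E[r] = 0.066970, running G = 0.652250
t=4: π = [0.2694, 0.2731, 0.2538, 0.2037], E[r] = 0.1306, γ^t·E[r] = 0.053481, running G = 0.705731
t=5: π = [0.2696, 0.2731, 0.2539, 0.2035], E[r] = 0.1304, γ^t·E[r] = 0.042730, running G = 0.748462
t=6: π = [0.2696, 0.2730, 0.2539, 0.2035], E[r] = 0.1304, γ^t·E[r] = 0.034192, running G = 0.782653
t=7: π = [0.2696, 0.2730, 0.2539, 0.2035], E[r] = 0.1304, γ^t·E[r] = 0.027355, running G = 0.810008
t=8: π = [0.2696, 0.2730, 0.2539, 0.2035], E[r] = 0.1304, γ^t·E[r] = 0.021883, running G = 0.831891

G = 0.8319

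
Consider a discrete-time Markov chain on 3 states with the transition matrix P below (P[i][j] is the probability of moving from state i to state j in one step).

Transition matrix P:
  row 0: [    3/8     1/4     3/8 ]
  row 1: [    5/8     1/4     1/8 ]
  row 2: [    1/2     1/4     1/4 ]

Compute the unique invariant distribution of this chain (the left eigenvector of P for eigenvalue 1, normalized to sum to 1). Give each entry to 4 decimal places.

π = [0.4722, 0.2500, 0.2778]

Balance equations π_j = Σ_i π_i·P[i][j]:
  π_0 = 3/8·π_0 + 5/8·π_1 + 1/2·π_2
  π_1 = 1/4·π_0 + 1/4·π_1 + 1/4·π_2
  normalize: π_0 + π_1 + π_2 = 1
Solving the linear system gives exactly π = [17/36, 1/4, 5/18].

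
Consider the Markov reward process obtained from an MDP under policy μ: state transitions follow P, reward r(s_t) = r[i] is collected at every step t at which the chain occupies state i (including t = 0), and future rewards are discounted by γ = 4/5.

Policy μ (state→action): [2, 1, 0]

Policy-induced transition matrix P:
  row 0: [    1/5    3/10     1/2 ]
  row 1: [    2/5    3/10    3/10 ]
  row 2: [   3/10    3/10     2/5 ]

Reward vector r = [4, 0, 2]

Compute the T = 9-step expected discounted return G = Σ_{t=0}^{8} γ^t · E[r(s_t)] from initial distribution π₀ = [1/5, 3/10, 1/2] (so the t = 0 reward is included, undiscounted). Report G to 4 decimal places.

G = 8.4726

t=0: π = [0.2000, 0.3000, 0.5000], E[r] = 1.8000, γ^t·E[r] = 1.800000, running G = 1.800000
t=1: π = [0.3100, 0.3000, 0.3900], E[r] = 2.0200, γ^t·E[r] = 1.616000, running G = 3.416000
t=2: π = [0.2990, 0.3000, 0.4010], E[r] = 1.9980, γ^t·E[r] = 1.278720, running G = 4.694720
t=3: π = [0.3001, 0.3000, 0.3999], E[r] = 2.0002, γ^t·E[r] = 1.024102, running G = 5.718822
t=4: π = [0.3000, 0.3000, 0.4000], E[r] = 2.0000, γ^t·E[r] = 0.819192, running G = 6.538014
t=5: π = [0.3000, 0.3000, 0.4000], E[r] = 2.0000, γ^t·E[r] = 0.655361, running G = 7.193375
t=6: π = [0.3000, 0.3000, 0.4000], E[r] = 2.0000, γ^t·E[r] = 0.524288, running G = 7.717663
t=7: π = [0.3000, 0.3000, 0.4000], E[r] = 2.0000, γ^t·E[r] = 0.419430, running G = 8.137093
t=8: π = [0.3000, 0.3000, 0.4000], E[r] = 2.0000, γ^t·E[r] = 0.335544, running G = 8.472638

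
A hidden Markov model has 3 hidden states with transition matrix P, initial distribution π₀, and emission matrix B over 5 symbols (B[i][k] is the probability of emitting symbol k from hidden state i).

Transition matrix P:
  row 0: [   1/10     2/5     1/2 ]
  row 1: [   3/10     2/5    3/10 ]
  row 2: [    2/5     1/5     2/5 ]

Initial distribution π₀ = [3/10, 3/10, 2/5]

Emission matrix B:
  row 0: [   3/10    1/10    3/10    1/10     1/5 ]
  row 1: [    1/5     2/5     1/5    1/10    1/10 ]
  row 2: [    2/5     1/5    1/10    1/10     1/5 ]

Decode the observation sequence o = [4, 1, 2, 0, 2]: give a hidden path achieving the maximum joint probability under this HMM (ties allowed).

t=0: δ = [6.000e-02, 3.000e-02, 8.000e-02]  (obs o_0=4)
t=1: δ = [3.200e-03, 9.600e-03, 6.400e-03]  ψ = [2, 0, 2]  (obs o_1=1)
t=2: δ = [8.640e-04, 7.680e-04, 2.880e-04]  ψ = [1, 1, 1]  (obs o_2=2)
t=3: δ = [6.912e-05, 6.912e-05, 1.728e-04]  ψ = [1, 0, 0]  (obs o_3=0)
t=4: δ = [2.074e-05, 6.912e-06, 6.912e-06]  ψ = [2, 2, 2]  (obs o_4=2)
backtrack: best end state = 0; path = [0, 1, 0, 2, 0]

path = [0, 1, 0, 2, 0]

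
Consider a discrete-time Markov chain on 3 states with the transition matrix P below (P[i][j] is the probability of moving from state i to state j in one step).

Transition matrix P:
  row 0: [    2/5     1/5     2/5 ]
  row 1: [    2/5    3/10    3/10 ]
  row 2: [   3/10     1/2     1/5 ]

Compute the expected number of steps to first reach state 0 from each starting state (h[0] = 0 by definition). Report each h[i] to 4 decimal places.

First-step conditioning: h[0] = 0; for i ≠ 0, h[i] = 1 + Σ_k P[i][k]·h[k].
  h[1] = 1 + 3/10·h[1] + 3/10·h[2]
  h[2] = 1 + 1/2·h[1] + 1/5·h[2]
Solving the 2×2 linear system over states ≠ 0 gives exactly h = [0, 110/41, 120/41] (h[0] = 0 is the target).

h = [0.0000, 2.6829, 2.9268]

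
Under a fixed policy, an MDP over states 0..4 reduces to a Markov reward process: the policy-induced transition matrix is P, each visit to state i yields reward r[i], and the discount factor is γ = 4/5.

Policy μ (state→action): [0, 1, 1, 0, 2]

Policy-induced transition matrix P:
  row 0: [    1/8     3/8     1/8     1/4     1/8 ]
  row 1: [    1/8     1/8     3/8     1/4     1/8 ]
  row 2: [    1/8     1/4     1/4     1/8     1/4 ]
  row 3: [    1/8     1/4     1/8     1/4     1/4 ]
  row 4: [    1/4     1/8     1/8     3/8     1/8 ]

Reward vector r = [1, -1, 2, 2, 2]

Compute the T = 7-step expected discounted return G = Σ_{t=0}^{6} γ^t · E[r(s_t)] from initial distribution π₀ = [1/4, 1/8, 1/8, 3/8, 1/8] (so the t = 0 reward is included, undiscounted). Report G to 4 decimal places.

G = 4.8464

t=0: π = [0.2500, 0.1250, 0.1250, 0.3750, 0.1250], E[r] = 1.3750, γ^t·E[r] = 1.375000, running G = 1.375000
t=1: π = [0.1406, 0.2500, 0.1719, 0.2500, 0.1875], E[r] = 1.1094, γ^t·E[r] = 0.887500, running G = 2.262500
t=2: π = [0.1484, 0.2129, 0.2090, 0.2520, 0.1777], E[r] = 1.2129, γ^t·E[r] = 0.776250, running G = 3.038750
t=3: π = [0.1472, 0.2197, 0.2043, 0.2461, 0.1826], E[r] = 1.1936, γ^t·E[r] = 0.611125, running G = 3.649875
t=4: π = [0.1478, 0.2181, 0.2055, 0.2473, 0.1813], E[r] = 1.1978, γ^t·E[r] = 0.490638, running G = 4.140513
t=5: π = [0.1477, 0.2186, 0.2052, 0.2470, 0.1816], E[r] = 1.1967, γ^t·E[r] = 0.392129, running G = 4.532641
t=6: π = [0.1477, 0.2184, 0.2053, 0.2470, 0.1815], E[r] = 1.1970, γ^t·E[r] = 0.313782, running G = 4.846423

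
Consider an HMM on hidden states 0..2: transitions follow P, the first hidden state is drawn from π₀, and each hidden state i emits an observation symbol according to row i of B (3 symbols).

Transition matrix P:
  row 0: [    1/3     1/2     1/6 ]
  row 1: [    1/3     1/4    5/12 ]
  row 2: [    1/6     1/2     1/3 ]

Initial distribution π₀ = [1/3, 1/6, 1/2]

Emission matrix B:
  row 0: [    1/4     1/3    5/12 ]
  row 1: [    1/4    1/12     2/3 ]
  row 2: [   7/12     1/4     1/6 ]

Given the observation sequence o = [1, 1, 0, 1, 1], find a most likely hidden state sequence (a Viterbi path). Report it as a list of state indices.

path = [0, 0, 1, 0, 0]

t=0: δ = [1.111e-01, 1.389e-02, 1.250e-01]  (obs o_0=1)
t=1: δ = [1.235e-02, 5.208e-03, 1.042e-02]  ψ = [0, 2, 2]  (obs o_1=1)
t=2: δ = [1.029e-03, 1.543e-03, 2.025e-03]  ψ = [0, 0, 2]  (obs o_2=0)
t=3: δ = [1.715e-04, 8.439e-05, 1.688e-04]  ψ = [1, 2, 2]  (obs o_3=1)
t=4: δ = [1.905e-05, 7.144e-06, 1.407e-05]  ψ = [0, 0, 2]  (obs o_4=1)
backtrack: best end state = 0; path = [0, 0, 1, 0, 0]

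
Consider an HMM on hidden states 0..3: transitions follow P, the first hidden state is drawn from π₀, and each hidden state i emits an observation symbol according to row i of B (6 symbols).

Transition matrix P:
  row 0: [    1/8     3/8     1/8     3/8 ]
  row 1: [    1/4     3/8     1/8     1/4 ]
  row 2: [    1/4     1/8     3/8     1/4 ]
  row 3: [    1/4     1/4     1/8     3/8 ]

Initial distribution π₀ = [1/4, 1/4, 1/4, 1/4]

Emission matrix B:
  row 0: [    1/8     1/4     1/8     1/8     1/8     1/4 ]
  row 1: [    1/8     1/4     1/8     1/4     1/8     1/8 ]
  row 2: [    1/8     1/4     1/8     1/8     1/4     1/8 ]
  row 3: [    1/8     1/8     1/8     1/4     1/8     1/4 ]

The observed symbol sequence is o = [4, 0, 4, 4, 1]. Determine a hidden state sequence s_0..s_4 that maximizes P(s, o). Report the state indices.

path = [2, 2, 2, 2, 2]

t=0: δ = [3.125e-02, 3.125e-02, 6.250e-02, 3.125e-02]  (obs o_0=4)
t=1: δ = [1.953e-03, 1.465e-03, 2.930e-03, 1.953e-03]  ψ = [2, 0, 2, 2]  (obs o_1=0)
t=2: δ = [9.155e-05, 9.155e-05, 2.747e-04, 9.155e-05]  ψ = [2, 0, 2, 0]  (obs o_2=4)
t=3: δ = [8.583e-06, 4.292e-06, 2.575e-05, 8.583e-06]  ψ = [2, 0, 2, 2]  (obs o_3=4)
t=4: δ = [1.609e-06, 8.047e-07, 2.414e-06, 8.047e-07]  ψ = [2, 0, 2, 2]  (obs o_4=1)
backtrack: best end state = 2; path = [2, 2, 2, 2, 2]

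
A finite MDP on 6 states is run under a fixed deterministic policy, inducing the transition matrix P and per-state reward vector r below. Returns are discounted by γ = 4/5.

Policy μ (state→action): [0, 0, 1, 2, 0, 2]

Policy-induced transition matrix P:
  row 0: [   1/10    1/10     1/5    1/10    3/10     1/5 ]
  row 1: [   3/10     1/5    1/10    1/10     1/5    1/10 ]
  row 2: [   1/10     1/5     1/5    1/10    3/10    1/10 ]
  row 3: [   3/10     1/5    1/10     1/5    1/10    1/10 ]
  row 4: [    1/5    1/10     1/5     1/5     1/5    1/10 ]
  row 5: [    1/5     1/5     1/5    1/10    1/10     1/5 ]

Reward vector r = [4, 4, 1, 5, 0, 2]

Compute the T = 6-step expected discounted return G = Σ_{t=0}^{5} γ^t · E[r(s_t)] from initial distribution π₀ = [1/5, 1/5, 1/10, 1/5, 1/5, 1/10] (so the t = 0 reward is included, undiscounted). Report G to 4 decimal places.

G = 9.7370

t=0: π = [0.2000, 0.2000, 0.1000, 0.2000, 0.2000, 0.1000], E[r] = 2.9000, γ^t·E[r] = 2.900000, running G = 2.900000
t=1: π = [0.2100, 0.1600, 0.1600, 0.1400, 0.2000, 0.1300], E[r] = 2.6000, γ^t·E[r] = 2.080000, running G = 4.980000
t=2: π = [0.1930, 0.1590, 0.1700, 0.1340, 0.2100, 0.1340], E[r] = 2.5160, γ^t·E[r] = 1.610240, running G = 6.590240
t=3: π = [0.1930, 0.1597, 0.1707, 0.1344, 0.2095, 0.1327], E[r] = 2.5189, γ^t·E[r] = 1.289677, running G = 7.879917
t=4: π = [0.1930, 0.1598, 0.1706, 0.1344, 0.2097, 0.1326], E[r] = 2.5188, γ^t·E[r] = 1.031717, running G = 8.911634
t=5: π = [0.1931, 0.1597, 0.1706, 0.1344, 0.2097, 0.1326], E[r] = 2.5189, γ^t·E[r] = 0.825379, running G = 9.737013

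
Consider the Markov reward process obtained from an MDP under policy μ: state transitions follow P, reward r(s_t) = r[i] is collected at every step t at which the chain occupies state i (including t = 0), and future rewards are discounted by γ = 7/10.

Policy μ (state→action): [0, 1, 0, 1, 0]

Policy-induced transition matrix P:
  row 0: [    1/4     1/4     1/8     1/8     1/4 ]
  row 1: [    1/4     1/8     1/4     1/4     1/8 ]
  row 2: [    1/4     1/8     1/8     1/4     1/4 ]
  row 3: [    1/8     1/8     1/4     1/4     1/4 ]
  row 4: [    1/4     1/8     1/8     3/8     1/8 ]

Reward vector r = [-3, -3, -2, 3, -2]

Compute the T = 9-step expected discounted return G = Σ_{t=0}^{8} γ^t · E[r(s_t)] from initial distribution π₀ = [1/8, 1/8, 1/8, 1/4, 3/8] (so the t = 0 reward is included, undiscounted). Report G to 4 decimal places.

t=0: π = [0.1250, 0.1250, 0.1250, 0.2500, 0.3750], E[r] = -1.0000, γ^t·E[r] = -1.000000, running G = -1.000000
t=1: π = [0.2188, 0.1406, 0.1719, 0.2813, 0.1875], E[r] = -0.9531, γ^t·E[r] = -0.667188, running G = -1.667188
t=2: π = [0.2148, 0.1523, 0.1777, 0.2461, 0.2090], E[r] = -1.1367, γ^t·E[r] = -0.556992, running G = -2.224180
t=3: π = [0.2192, 0.1519, 0.1748, 0.2493, 0.2048], E[r] = -1.1248, γ^t·E[r] = -0.385791, running G = -2.609971
t=4: π = [0.2188, 0.1524, 0.1751, 0.2482, 0.2054], E[r] = -1.1302, γ^t·E[r] = -0.271373, running G = -2.881344
t=5: π = [0.2190, 0.1524, 0.1751, 0.2483, 0.2053], E[r] = -1.1297, γ^t·E[r] = -0.189872, running G = -3.071216
t=6: π = [0.2190, 0.1524, 0.1751, 0.2483, 0.2053], E[r] = -1.1299, γ^t·E[r] = -0.132931, running G = -3.204147
t=7: π = [0.2190, 0.1524, 0.1751, 0.2483, 0.2053], E[r] = -1.1299, γ^t·E[r] = -0.093050, running G = -3.297197
t=8: π = [0.2190, 0.1524, 0.1751, 0.2483, 0.2053], E[r] = -1.1299, γ^t·E[r] = -0.065135, running G = -3.362333

G = -3.3623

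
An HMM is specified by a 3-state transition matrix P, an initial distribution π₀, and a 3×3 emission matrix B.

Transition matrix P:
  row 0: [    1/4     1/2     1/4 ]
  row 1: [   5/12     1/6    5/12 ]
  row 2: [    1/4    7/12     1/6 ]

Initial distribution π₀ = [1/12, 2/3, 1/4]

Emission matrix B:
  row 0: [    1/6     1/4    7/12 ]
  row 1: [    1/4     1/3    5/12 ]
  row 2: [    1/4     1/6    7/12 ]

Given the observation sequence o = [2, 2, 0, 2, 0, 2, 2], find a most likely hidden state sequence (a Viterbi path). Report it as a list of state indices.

path = [1, 2, 1, 2, 1, 2, 1]

t=0: δ = [4.861e-02, 2.778e-01, 1.458e-01]  (obs o_0=2)
t=1: δ = [6.752e-02, 3.545e-02, 6.752e-02]  ψ = [1, 2, 1]  (obs o_1=2)
t=2: δ = [2.813e-03, 9.846e-03, 4.220e-03]  ψ = [0, 2, 0]  (obs o_2=0)
t=3: δ = [2.393e-03, 1.026e-03, 2.393e-03]  ψ = [1, 2, 1]  (obs o_3=2)
t=4: δ = [9.971e-05, 3.490e-04, 1.496e-04]  ψ = [0, 2, 0]  (obs o_4=0)
t=5: δ = [8.483e-05, 3.635e-05, 8.483e-05]  ψ = [1, 2, 1]  (obs o_5=2)
t=6: δ = [1.237e-05, 2.062e-05, 1.237e-05]  ψ = [0, 2, 0]  (obs o_6=2)
backtrack: best end state = 1; path = [1, 2, 1, 2, 1, 2, 1]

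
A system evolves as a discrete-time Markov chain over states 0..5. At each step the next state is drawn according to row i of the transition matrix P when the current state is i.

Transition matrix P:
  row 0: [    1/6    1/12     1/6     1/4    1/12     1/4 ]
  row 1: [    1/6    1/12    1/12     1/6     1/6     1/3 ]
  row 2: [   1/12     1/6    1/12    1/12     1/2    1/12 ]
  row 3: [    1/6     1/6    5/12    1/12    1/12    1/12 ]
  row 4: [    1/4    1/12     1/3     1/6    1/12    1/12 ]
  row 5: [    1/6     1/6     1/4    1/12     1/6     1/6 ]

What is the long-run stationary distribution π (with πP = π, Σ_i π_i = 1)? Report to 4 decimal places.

Balance equations π_j = Σ_i π_i·P[i][j]:
  π_0 = 1/6·π_0 + 1/6·π_1 + 1/12·π_2 + 1/6·π_3 + 1/4·π_4 + 1/6·π_5
  π_1 = 1/12·π_0 + 1/12·π_1 + 1/6·π_2 + 1/6·π_3 + 1/12·π_4 + 1/6·π_5
  π_2 = 1/6·π_0 + 1/12·π_1 + 1/12·π_2 + 5/12·π_3 + 1/3·π_4 + 1/4·π_5
  π_3 = 1/4·π_0 + 1/6·π_1 + 1/12·π_2 + 1/12·π_3 + 1/6·π_4 + 1/12·π_5
  π_4 = 1/12·π_0 + 1/6·π_1 + 1/2·π_2 + 1/12·π_3 + 1/12·π_4 + 1/6·π_5
  normalize: π_0 + π_1 + π_2 + π_3 + π_4 + π_5 = 1
Solving the linear system gives exactly π = [55173/334481, 42127/334481, 10432/47783, 46091/334481, 66138/334481, 51928/334481].

π = [0.1650, 0.1259, 0.2183, 0.1378, 0.1977, 0.1552]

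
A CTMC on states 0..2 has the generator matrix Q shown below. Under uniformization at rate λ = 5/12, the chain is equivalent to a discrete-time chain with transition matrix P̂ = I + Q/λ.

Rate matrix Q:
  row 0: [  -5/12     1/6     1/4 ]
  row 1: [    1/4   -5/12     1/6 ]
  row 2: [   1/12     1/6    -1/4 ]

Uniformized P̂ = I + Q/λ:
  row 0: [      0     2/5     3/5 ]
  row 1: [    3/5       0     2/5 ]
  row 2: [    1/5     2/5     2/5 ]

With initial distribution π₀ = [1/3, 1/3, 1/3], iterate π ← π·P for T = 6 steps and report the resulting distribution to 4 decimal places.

t=0: π = [0.3333, 0.3333, 0.3333]
t=1: π = [0.2667, 0.2667, 0.4667]
t=2: π = [0.2533, 0.2933, 0.4533]
t=3: π = [0.2667, 0.2827, 0.4507]
t=4: π = [0.2597, 0.2869, 0.4533]
t=5: π = [0.2628, 0.2852, 0.4519]
t=6: π = [0.2615, 0.2859, 0.4526]

π = [0.2615, 0.2859, 0.4526]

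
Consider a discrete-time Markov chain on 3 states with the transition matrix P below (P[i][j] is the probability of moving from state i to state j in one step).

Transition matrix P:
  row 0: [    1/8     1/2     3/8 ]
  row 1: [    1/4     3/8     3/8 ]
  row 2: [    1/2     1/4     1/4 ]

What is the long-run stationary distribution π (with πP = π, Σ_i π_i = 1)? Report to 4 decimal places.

π = [0.2963, 0.3704, 0.3333]

Balance equations π_j = Σ_i π_i·P[i][j]:
  π_0 = 1/8·π_0 + 1/4·π_1 + 1/2·π_2
  π_1 = 1/2·π_0 + 3/8·π_1 + 1/4·π_2
  normalize: π_0 + π_1 + π_2 = 1
Solving the linear system gives exactly π = [8/27, 10/27, 1/3].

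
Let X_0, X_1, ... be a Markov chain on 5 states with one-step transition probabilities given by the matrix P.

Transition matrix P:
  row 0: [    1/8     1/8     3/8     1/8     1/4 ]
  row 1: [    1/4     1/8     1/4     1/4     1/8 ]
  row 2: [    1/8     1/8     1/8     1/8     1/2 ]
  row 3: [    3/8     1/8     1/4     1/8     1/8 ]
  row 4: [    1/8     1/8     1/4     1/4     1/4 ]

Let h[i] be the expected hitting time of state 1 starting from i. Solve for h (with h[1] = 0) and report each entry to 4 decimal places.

First-step conditioning: h[1] = 0; for i ≠ 1, h[i] = 1 + Σ_k P[i][k]·h[k].
  h[0] = 1 + 1/8·h[0] + 3/8·h[2] + 1/8·h[3] + 1/4·h[4]
  h[2] = 1 + 1/8·h[0] + 1/8·h[2] + 1/8·h[3] + 1/2·h[4]
  h[3] = 1 + 3/8·h[0] + 1/4·h[2] + 1/8·h[3] + 1/8·h[4]
  h[4] = 1 + 1/8·h[0] + 1/4·h[2] + 1/4·h[3] + 1/4·h[4]
Solving the 4×4 linear system over states ≠ 1 gives exactly h = [8, 0, 8, 8, 8] (h[1] = 0 is the target).

h = [8.0000, 0.0000, 8.0000, 8.0000, 8.0000]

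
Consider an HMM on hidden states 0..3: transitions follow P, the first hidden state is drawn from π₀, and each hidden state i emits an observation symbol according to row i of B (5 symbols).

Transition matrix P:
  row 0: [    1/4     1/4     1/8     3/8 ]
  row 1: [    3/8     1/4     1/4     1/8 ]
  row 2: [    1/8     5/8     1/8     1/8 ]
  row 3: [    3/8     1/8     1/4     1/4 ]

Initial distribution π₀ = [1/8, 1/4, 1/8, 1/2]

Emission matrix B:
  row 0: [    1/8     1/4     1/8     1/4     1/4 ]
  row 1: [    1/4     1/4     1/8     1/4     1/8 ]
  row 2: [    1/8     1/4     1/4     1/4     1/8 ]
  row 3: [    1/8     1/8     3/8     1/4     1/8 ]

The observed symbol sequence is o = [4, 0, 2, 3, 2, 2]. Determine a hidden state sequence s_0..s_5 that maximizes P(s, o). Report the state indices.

t=0: δ = [3.125e-02, 3.125e-02, 1.562e-02, 6.250e-02]  (obs o_0=4)
t=1: δ = [2.930e-03, 2.441e-03, 1.953e-03, 1.953e-03]  ψ = [3, 2, 3, 3]  (obs o_1=0)
t=2: δ = [1.144e-04, 1.526e-04, 1.526e-04, 4.120e-04]  ψ = [1, 2, 1, 0]  (obs o_2=2)
t=3: δ = [3.862e-05, 2.384e-05, 2.575e-05, 2.575e-05]  ψ = [3, 2, 3, 3]  (obs o_3=3)
t=4: δ = [1.207e-06, 2.012e-06, 1.609e-06, 5.431e-06]  ψ = [0, 2, 3, 0]  (obs o_4=2)
t=5: δ = [2.546e-07, 1.257e-07, 3.395e-07, 5.092e-07]  ψ = [3, 2, 3, 3]  (obs o_5=2)
backtrack: best end state = 3; path = [3, 0, 3, 0, 3, 3]

path = [3, 0, 3, 0, 3, 3]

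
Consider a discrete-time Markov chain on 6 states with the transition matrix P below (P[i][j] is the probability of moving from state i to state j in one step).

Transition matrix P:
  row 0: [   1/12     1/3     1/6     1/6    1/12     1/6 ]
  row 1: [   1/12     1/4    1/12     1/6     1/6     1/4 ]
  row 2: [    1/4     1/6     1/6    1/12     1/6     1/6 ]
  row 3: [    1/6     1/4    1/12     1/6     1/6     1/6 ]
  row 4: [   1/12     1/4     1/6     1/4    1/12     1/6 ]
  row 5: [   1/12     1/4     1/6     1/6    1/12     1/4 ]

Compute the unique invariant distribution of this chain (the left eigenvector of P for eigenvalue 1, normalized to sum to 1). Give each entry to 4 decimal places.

π = [0.1192, 0.2489, 0.1321, 0.1664, 0.1289, 0.2044]

Balance equations π_j = Σ_i π_i·P[i][j]:
  π_0 = 1/12·π_0 + 1/12·π_1 + 1/4·π_2 + 1/6·π_3 + 1/12·π_4 + 1/12·π_5
  π_1 = 1/3·π_0 + 1/4·π_1 + 1/6·π_2 + 1/4·π_3 + 1/4·π_4 + 1/4·π_5
  π_2 = 1/6·π_0 + 1/12·π_1 + 1/6·π_2 + 1/12·π_3 + 1/6·π_4 + 1/6·π_5
  π_3 = 1/6·π_0 + 1/6·π_1 + 1/12·π_2 + 1/6·π_3 + 1/4·π_4 + 1/6·π_5
  π_4 = 1/12·π_0 + 1/6·π_1 + 1/6·π_2 + 1/6·π_3 + 1/12·π_4 + 1/12·π_5
  normalize: π_0 + π_1 + π_2 + π_3 + π_4 + π_5 = 1
Solving the linear system gives exactly π = [29094/244057, 5523/22187, 32229/244057, 40613/244057, 2861/22187, 49897/244057].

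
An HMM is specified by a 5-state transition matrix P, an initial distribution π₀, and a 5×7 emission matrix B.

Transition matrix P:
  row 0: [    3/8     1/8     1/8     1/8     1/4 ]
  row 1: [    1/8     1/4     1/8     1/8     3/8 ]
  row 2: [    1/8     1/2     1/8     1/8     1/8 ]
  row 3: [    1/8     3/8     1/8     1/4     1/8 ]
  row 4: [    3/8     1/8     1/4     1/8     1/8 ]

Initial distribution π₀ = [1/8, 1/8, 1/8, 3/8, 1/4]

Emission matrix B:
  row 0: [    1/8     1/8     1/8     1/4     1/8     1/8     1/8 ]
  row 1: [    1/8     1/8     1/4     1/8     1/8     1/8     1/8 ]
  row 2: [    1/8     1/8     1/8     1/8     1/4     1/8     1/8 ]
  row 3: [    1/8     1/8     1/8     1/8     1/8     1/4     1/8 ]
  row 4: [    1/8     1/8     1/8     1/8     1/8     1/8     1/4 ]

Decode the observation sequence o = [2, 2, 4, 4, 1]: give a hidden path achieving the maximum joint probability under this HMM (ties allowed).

path = [3, 1, 4, 2, 1]

t=0: δ = [1.562e-02, 3.125e-02, 1.562e-02, 4.688e-02, 3.125e-02]  (obs o_0=2)
t=1: δ = [1.465e-03, 4.395e-03, 9.766e-04, 1.465e-03, 1.465e-03]  ψ = [4, 3, 4, 3, 1]  (obs o_1=2)
t=2: δ = [6.866e-05, 1.373e-04, 1.373e-04, 6.866e-05, 2.060e-04]  ψ = [0, 1, 1, 1, 1]  (obs o_2=4)
t=3: δ = [9.656e-06, 8.583e-06, 1.287e-05, 3.219e-06, 6.437e-06]  ψ = [4, 2, 4, 4, 1]  (obs o_3=4)
t=4: δ = [4.526e-07, 8.047e-07, 2.012e-07, 2.012e-07, 4.023e-07]  ψ = [0, 2, 2, 2, 1]  (obs o_4=1)
backtrack: best end state = 1; path = [3, 1, 4, 2, 1]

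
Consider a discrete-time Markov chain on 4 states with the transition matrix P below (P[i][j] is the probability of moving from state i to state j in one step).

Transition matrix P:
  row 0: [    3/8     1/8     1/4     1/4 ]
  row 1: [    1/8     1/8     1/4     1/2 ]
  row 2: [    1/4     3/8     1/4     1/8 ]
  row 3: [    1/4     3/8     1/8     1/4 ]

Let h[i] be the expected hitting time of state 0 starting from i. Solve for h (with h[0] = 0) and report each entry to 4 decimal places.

First-step conditioning: h[0] = 0; for i ≠ 0, h[i] = 1 + Σ_k P[i][k]·h[k].
  h[1] = 1 + 1/8·h[1] + 1/4·h[2] + 1/2·h[3]
  h[2] = 1 + 3/8·h[1] + 1/4·h[2] + 1/8·h[3]
  h[3] = 1 + 3/8·h[1] + 1/8·h[2] + 1/4·h[3]
Solving the 3×3 linear system over states ≠ 0 gives exactly h = [0, 88/17, 80/17, 80/17] (h[0] = 0 is the target).

h = [0.0000, 5.1765, 4.7059, 4.7059]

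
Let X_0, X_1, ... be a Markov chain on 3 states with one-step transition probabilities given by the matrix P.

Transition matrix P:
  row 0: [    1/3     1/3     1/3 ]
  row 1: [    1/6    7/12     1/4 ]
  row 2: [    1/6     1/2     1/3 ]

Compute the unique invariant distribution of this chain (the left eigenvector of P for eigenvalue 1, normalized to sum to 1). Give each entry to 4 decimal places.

π = [0.2000, 0.5091, 0.2909]

Balance equations π_j = Σ_i π_i·P[i][j]:
  π_0 = 1/3·π_0 + 1/6·π_1 + 1/6·π_2
  π_1 = 1/3·π_0 + 7/12·π_1 + 1/2·π_2
  normalize: π_0 + π_1 + π_2 = 1
Solving the linear system gives exactly π = [1/5, 28/55, 16/55].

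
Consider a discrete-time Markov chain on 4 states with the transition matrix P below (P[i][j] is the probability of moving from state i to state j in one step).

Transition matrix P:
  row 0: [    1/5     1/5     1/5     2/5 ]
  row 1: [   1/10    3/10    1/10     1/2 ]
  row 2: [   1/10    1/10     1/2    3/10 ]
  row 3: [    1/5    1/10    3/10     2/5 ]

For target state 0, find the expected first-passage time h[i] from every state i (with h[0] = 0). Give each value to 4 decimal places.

h = [0.0000, 7.1429, 7.3469, 6.5306]

First-step conditioning: h[0] = 0; for i ≠ 0, h[i] = 1 + Σ_k P[i][k]·h[k].
  h[1] = 1 + 3/10·h[1] + 1/10·h[2] + 1/2·h[3]
  h[2] = 1 + 1/10·h[1] + 1/2·h[2] + 3/10·h[3]
  h[3] = 1 + 1/10·h[1] + 3/10·h[2] + 2/5·h[3]
Solving the 3×3 linear system over states ≠ 0 gives exactly h = [0, 50/7, 360/49, 320/49] (h[0] = 0 is the target).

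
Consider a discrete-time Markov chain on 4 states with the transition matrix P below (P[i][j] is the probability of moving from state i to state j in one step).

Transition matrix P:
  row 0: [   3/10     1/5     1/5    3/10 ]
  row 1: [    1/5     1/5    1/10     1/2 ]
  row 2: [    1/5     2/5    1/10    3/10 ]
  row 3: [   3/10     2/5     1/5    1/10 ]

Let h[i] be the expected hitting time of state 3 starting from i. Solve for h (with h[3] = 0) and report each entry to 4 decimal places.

h = [2.8866, 2.3196, 2.7835, 0.0000]

First-step conditioning: h[3] = 0; for i ≠ 3, h[i] = 1 + Σ_k P[i][k]·h[k].
  h[0] = 1 + 3/10·h[0] + 1/5·h[1] + 1/5·h[2]
  h[1] = 1 + 1/5·h[0] + 1/5·h[1] + 1/10·h[2]
  h[2] = 1 + 1/5·h[0] + 2/5·h[1] + 1/10·h[2]
Solving the 3×3 linear system over states ≠ 3 gives exactly h = [280/97, 225/97, 270/97, 0] (h[3] = 0 is the target).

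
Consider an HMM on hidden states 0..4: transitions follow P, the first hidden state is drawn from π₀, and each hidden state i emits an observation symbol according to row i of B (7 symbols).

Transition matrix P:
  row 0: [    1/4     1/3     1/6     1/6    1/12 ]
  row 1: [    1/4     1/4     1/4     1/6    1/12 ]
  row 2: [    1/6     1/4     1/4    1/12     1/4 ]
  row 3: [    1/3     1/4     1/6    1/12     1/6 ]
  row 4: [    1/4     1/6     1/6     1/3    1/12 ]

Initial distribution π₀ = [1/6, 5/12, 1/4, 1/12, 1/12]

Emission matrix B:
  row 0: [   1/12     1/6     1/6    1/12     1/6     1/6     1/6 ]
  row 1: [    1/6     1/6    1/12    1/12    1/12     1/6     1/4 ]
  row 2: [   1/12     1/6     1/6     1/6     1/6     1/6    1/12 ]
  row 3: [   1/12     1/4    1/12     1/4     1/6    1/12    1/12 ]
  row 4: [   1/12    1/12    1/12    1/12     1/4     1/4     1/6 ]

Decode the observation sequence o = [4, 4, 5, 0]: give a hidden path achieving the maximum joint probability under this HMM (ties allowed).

path = [2, 4, 0, 1]

t=0: δ = [2.778e-02, 3.472e-02, 4.167e-02, 1.389e-02, 2.083e-02]  (obs o_0=4)
t=1: δ = [1.447e-03, 8.681e-04, 1.736e-03, 1.157e-03, 2.604e-03]  ψ = [1, 2, 2, 4, 2]  (obs o_1=4)
t=2: δ = [1.085e-04, 8.038e-05, 7.234e-05, 7.234e-05, 1.085e-04]  ψ = [4, 0, 2, 4, 2]  (obs o_2=5)
t=3: δ = [2.261e-06, 6.028e-06, 1.674e-06, 3.014e-06, 1.507e-06]  ψ = [0, 0, 1, 4, 2]  (obs o_3=0)
backtrack: best end state = 1; path = [2, 4, 0, 1]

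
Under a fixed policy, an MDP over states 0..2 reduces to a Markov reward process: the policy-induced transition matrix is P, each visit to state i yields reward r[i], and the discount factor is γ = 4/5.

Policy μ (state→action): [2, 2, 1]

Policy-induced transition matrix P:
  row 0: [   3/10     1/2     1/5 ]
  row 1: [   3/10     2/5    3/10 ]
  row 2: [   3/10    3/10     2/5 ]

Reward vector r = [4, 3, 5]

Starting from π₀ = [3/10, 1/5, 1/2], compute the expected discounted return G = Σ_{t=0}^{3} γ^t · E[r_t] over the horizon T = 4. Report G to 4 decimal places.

t=0: π = [0.3000, 0.2000, 0.5000], E[r] = 4.3000, γ^t·E[r] = 4.300000, running G = 4.300000
t=1: π = [0.3000, 0.3800, 0.3200], E[r] = 3.9400, γ^t·E[r] = 3.152000, running G = 7.452000
t=2: π = [0.3000, 0.3980, 0.3020], E[r] = 3.9040, γ^t·E[r] = 2.498560, running G = 9.950560
t=3: π = [0.3000, 0.3998, 0.3002], E[r] = 3.9004, γ^t·E[r] = 1.997005, running G = 11.947565

G = 11.9476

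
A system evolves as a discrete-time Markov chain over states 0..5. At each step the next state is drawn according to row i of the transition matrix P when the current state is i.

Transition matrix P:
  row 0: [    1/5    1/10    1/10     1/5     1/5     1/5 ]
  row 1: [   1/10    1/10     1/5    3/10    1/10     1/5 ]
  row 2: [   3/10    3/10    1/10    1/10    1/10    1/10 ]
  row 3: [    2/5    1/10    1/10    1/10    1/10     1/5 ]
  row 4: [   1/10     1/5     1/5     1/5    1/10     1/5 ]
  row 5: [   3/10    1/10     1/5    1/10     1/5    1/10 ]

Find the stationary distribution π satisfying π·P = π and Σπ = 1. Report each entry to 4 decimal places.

Balance equations π_j = Σ_i π_i·P[i][j]:
  π_0 = 1/5·π_0 + 1/10·π_1 + 3/10·π_2 + 2/5·π_3 + 1/10·π_4 + 3/10·π_5
  π_1 = 1/10·π_0 + 1/10·π_1 + 3/10·π_2 + 1/10·π_3 + 1/5·π_4 + 1/10·π_5
  π_2 = 1/10·π_0 + 1/5·π_1 + 1/10·π_2 + 1/10·π_3 + 1/5·π_4 + 1/5·π_5
  π_3 = 1/5·π_0 + 3/10·π_1 + 1/10·π_2 + 1/10·π_3 + 1/5·π_4 + 1/10·π_5
  π_4 = 1/5·π_0 + 1/10·π_1 + 1/10·π_2 + 1/10·π_3 + 1/10·π_4 + 1/5·π_5
  normalize: π_0 + π_1 + π_2 + π_3 + π_4 + π_5 = 1
Solving the linear system gives exactly π = [31772/134465, 19241/134465, 19527/134465, 22361/134465, 18891/134465, 22673/134465].

π = [0.2363, 0.1431, 0.1452, 0.1663, 0.1405, 0.1686]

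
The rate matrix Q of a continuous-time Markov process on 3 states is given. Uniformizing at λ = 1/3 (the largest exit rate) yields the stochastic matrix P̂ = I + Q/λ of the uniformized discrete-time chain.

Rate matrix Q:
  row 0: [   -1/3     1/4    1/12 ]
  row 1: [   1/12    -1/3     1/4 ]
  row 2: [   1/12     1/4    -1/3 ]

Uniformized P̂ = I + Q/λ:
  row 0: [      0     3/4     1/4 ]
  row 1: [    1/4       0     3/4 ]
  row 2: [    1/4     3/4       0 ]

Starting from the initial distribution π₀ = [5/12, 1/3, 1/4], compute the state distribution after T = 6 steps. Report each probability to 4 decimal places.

t=0: π = [0.4167, 0.3333, 0.2500]
t=1: π = [0.1458, 0.5000, 0.3542]
t=2: π = [0.2135, 0.3750, 0.4115]
t=3: π = [0.1966, 0.4688, 0.3346]
t=4: π = [0.2008, 0.3984, 0.4007]
t=5: π = [0.1998, 0.4512, 0.3490]
t=6: π = [0.2001, 0.4116, 0.3883]

π = [0.2001, 0.4116, 0.3883]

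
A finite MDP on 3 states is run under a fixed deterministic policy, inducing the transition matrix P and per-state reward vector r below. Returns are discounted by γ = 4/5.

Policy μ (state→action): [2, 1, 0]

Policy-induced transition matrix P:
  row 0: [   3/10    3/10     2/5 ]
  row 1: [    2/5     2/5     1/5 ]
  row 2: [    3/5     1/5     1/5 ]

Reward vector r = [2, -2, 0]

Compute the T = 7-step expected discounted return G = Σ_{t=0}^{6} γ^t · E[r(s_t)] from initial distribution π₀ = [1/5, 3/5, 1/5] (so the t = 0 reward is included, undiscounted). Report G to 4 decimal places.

t=0: π = [0.2000, 0.6000, 0.2000], E[r] = -0.8000, γ^t·E[r] = -0.800000, running G = -0.800000
t=1: π = [0.4200, 0.3400, 0.2400], E[r] = 0.1600, γ^t·E[r] = 0.128000, running G = -0.672000
t=2: π = [0.4060, 0.3100, 0.2840], E[r] = 0.1920, γ^t·E[r] = 0.122880, running G = -0.549120
t=3: π = [0.4162, 0.3026, 0.2812], E[r] = 0.2272, γ^t·E[r] = 0.116326, running G = -0.432794
t=4: π = [0.4146, 0.3021, 0.2832], E[r] = 0.2250, γ^t·E[r] = 0.092144, running G = -0.340650
t=5: π = [0.4152, 0.3019, 0.2829], E[r] = 0.2266, γ^t·E[r] = 0.074250, running G = -0.266400
t=6: π = [0.4151, 0.3019, 0.2830], E[r] = 0.2263, γ^t·E[r] = 0.059333, running G = -0.207067

G = -0.2071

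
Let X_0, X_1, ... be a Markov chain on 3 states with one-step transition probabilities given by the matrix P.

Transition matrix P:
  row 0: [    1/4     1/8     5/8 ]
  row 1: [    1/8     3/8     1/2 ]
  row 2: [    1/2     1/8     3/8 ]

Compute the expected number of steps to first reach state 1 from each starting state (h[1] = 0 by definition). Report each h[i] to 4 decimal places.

h = [8.0000, 0.0000, 8.0000]

First-step conditioning: h[1] = 0; for i ≠ 1, h[i] = 1 + Σ_k P[i][k]·h[k].
  h[0] = 1 + 1/4·h[0] + 5/8·h[2]
  h[2] = 1 + 1/2·h[0] + 3/8·h[2]
Solving the 2×2 linear system over states ≠ 1 gives exactly h = [8, 0, 8] (h[1] = 0 is the target).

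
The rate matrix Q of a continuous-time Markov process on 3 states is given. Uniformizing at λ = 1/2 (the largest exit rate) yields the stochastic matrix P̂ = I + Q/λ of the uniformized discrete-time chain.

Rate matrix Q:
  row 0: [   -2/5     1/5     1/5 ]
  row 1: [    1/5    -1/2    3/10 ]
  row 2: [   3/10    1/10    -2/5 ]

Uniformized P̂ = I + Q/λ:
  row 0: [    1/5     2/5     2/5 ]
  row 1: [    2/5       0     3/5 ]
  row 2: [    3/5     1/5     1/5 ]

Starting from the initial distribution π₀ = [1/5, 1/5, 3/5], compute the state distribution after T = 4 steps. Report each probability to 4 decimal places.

t=0: π = [0.2000, 0.2000, 0.6000]
t=1: π = [0.4800, 0.2000, 0.3200]
t=2: π = [0.3680, 0.2560, 0.3760]
t=3: π = [0.4016, 0.2224, 0.3760]
t=4: π = [0.3949, 0.2358, 0.3693]

π = [0.3949, 0.2358, 0.3693]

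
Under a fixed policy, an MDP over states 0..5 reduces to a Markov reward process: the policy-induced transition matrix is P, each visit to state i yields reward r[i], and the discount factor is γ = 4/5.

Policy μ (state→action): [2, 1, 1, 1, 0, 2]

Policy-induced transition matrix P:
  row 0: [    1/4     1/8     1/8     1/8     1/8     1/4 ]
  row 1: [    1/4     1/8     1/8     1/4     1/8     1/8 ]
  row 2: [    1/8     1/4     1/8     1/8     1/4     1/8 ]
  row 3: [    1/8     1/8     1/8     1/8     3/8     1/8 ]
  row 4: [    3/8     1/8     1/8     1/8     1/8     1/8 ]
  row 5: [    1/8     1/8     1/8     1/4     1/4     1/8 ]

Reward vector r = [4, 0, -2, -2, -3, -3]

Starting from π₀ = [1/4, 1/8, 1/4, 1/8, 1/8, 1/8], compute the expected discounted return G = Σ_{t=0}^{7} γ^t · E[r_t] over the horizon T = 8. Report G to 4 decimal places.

G = -2.9312

t=0: π = [0.2500, 0.1250, 0.2500, 0.1250, 0.1250, 0.1250], E[r] = -0.5000, γ^t·E[r] = -0.500000, running G = -0.500000
t=1: π = [0.2031, 0.1563, 0.1250, 0.1563, 0.2031, 0.1563], E[r] = -0.8281, γ^t·E[r] = -0.662500, running G = -1.162500
t=2: π = [0.2207, 0.1406, 0.1250, 0.1641, 0.1992, 0.1504], E[r] = -0.7441, γ^t·E[r] = -0.476250, running G = -1.638750
t=3: π = [0.2200, 0.1406, 0.1250, 0.1614, 0.2004, 0.1526], E[r] = -0.7520, γ^t·E[r] = -0.385000, running G = -2.023750
t=4: π = [0.2202, 0.1406, 0.1250, 0.1617, 0.2000, 0.1525], E[r] = -0.7502, γ^t·E[r] = -0.307275, running G = -2.331025
t=5: π = [0.2201, 0.1406, 0.1250, 0.1616, 0.2001, 0.1525], E[r] = -0.7507, γ^t·E[r] = -0.245990, running G = -2.577015
t=6: π = [0.2201, 0.1406, 0.1250, 0.1616, 0.2001, 0.1525], E[r] = -0.7507, γ^t·E[r] = -0.196782, running G = -2.773797
t=7: π = [0.2201, 0.1406, 0.1250, 0.1616, 0.2001, 0.1525], E[r] = -0.7507, γ^t·E[r] = -0.157424, running G = -2.931221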